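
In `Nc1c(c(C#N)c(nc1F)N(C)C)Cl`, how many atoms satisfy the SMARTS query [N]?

3

Check the 14 heavy atoms by environment: 1× n (aromatic) → no; 5× c (aromatic) → no; 1× Cl → no; 3× N → match; 3× C → no; 1× F → no.
That gives 3 matching atoms.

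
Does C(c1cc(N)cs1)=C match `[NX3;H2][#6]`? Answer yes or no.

The pattern [NX3;H2][#6] describes a trivalent nitrogen with two H attached to carbon — a primary amine.
The molecule carries a primary amino group (-NH2), whose atoms satisfy every constraint of the query, so the pattern matches.

Yes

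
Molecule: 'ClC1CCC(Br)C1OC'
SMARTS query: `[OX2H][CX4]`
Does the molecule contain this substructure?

No

The pattern [OX2H][CX4] describes a hydroxyl oxygen bound to an sp3 (X4) carbon — an aliphatic alcohol.
The closest candidate here is a methoxy ether (-OCH3), but the oxygen has H0 (ether), not H1. No other fragment satisfies the full query, so there is no match.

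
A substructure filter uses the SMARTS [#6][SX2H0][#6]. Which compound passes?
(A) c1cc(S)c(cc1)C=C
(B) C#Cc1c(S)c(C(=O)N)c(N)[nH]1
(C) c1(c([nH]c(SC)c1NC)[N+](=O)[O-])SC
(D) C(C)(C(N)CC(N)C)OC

C

[#6][SX2H0][#6] describes an aliphatic sulfur bridging two carbons with no H on the sulfur (a thioether).
(A) has a thiol (-SH) but the sulfur has H1, not H0 bridging two carbons.
(B) has a thiol (-SH) but the sulfur has H1, not H0 bridging two carbons.
(C) contains a methylthio ether (-SCH3), which satisfies every atom and bond constraint.
(D) has a methoxy ether (-OCH3) but the bridging atom is O, not S.
So the answer is (C).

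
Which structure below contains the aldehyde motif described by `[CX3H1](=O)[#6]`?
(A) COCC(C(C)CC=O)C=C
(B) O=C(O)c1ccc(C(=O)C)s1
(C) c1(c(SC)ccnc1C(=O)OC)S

[CX3H1](=O)[#6] describes an sp2 carbon with one H, double-bonded to O and single-bonded to carbon (an aldehyde).
(A) contains an aldehyde (-CHO), which satisfies every atom and bond constraint.
(B) has a carboxylic acid group (-C(=O)OH) but the carbonyl carbon has H0 and is bonded to O, not H1.
(C) has a methyl-ester group (-C(=O)OCH3) but the carbonyl carbon has H0, not H1.
So the answer is (A).

A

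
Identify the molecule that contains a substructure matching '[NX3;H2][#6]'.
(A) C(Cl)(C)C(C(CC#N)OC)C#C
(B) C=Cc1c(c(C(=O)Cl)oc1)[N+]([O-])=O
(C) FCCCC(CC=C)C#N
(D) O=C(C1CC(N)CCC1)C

[NX3;H2][#6] describes a trivalent nitrogen with two H attached to carbon (a primary amine).
(A) has a nitrile (-C#N) but the nitrogen is NX1 (triple-bonded), not NX3 with two H.
(B) has a nitro group (-[N+](=O)[O-]) but the nitrogen is [N+] with no H, not NX3H2.
(C) has a nitrile (-C#N) but the nitrogen is NX1 (triple-bonded), not NX3 with two H.
(D) contains a primary amino group (-NH2), which satisfies every atom and bond constraint.
So the answer is (D).

D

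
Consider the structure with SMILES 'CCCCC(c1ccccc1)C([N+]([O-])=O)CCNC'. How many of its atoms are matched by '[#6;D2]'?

10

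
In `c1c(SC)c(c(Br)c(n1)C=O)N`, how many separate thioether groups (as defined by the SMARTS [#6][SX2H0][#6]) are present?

1

[#6][SX2H0][#6] is the SMARTS for a thioether: an aliphatic sulfur bridging two carbons with no H on the sulfur.
Exactly one fragment in the molecule meets all constraints, giving 1 match.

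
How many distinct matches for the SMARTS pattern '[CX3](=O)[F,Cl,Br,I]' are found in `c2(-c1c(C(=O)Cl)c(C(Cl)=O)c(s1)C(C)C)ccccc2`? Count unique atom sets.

2

[CX3](=O)[F,Cl,Br,I] is the SMARTS for an acyl halide: a carbonyl carbon bonded to a halogen.
The molecule carries 2 separate instances of an acyl chloride (-C(=O)Cl) meeting every constraint; each maps to a distinct set of atoms, giving 2 matches.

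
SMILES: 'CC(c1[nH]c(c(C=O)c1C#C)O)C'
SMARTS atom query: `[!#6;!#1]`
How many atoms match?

The query [!#6;!#1] means: not carbon and not hydrogen — any heteroatom.
Check the 13 heavy atoms by environment: 1× n (aromatic) → match; 4× c (aromatic) → no; 6× C → no; 2× O → match.
Summing the matching environments: 1 + 2 = 3 matching atoms.

3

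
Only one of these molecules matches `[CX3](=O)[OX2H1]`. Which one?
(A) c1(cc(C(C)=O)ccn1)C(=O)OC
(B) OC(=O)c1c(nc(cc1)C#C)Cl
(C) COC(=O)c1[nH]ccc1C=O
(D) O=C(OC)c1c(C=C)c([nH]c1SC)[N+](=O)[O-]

[CX3](=O)[OX2H1] describes an sp2 carbon double-bonded to O and single-bonded to an -OH oxygen (a carboxylic acid).
(A) has a methyl-ester group (-C(=O)OCH3) but the singly-bonded O has no H (OX2H0, not OX2H1).
(B) contains a carboxylic acid group (-C(=O)OH), which satisfies every atom and bond constraint.
(C) has a methyl-ester group (-C(=O)OCH3) but the singly-bonded O has no H (OX2H0, not OX2H1).
(D) has a methyl-ester group (-C(=O)OCH3) but the singly-bonded O has no H (OX2H0, not OX2H1).
So the answer is (B).

B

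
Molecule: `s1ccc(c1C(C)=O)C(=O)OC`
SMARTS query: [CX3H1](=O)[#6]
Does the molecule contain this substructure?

No

The pattern [CX3H1](=O)[#6] describes an sp2 carbon with one H, double-bonded to O and single-bonded to carbon — an aldehyde.
The closest candidate here is a methyl-ester group (-C(=O)OCH3), but the carbonyl carbon has H0, not H1. No other fragment satisfies the full query, so there is no match.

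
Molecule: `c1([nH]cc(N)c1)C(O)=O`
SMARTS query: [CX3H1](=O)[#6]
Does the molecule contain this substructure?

No

The pattern [CX3H1](=O)[#6] describes an sp2 carbon with one H, double-bonded to O and single-bonded to carbon — an aldehyde.
The closest candidate here is a carboxylic acid group (-C(=O)OH), but the carbonyl carbon has H0 and is bonded to O, not H1. No other fragment satisfies the full query, so there is no match.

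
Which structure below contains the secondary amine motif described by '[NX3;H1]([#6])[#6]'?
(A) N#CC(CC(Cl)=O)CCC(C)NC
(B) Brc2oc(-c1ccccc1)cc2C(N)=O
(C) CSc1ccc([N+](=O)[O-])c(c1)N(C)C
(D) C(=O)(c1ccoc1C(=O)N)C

[NX3;H1]([#6])[#6] describes a trivalent nitrogen with one H, bonded to two carbons (a secondary amine).
(A) contains an N-methylamino group (-NHCH3), which satisfies every atom and bond constraint.
(B) has a primary amide (-C(=O)NH2) but the -C(=O)NH2 nitrogen has H2, not H1.
(C) has a dimethylamino group (-N(CH3)2) but the nitrogen has H0, not H1.
(D) has a primary amide (-C(=O)NH2) but the -C(=O)NH2 nitrogen has H2, not H1.
So the answer is (A).

A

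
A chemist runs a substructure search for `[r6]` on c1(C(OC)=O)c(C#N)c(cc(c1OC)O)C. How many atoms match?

The query [r6] means: r6 matches atoms in a six-membered ring.
Check the 16 heavy atoms by environment: 6× c (aromatic, in 6-ring) → match; 5× C (acyclic) → no; 4× O (acyclic) → no; 1× N (acyclic) → no.
That gives 6 matching atoms.

6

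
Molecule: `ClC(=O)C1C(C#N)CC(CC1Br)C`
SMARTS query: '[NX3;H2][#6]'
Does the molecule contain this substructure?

The pattern [NX3;H2][#6] describes a trivalent nitrogen with two H attached to carbon — a primary amine.
The closest candidate here is a nitrile (-C#N), but the nitrogen is NX1 (triple-bonded), not NX3 with two H. No other fragment satisfies the full query, so there is no match.

No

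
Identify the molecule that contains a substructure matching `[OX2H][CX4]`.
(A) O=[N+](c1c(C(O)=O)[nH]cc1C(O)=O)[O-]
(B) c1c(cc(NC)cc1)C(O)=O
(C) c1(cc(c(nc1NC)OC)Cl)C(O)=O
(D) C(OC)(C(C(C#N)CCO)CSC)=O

D

[OX2H][CX4] describes a hydroxyl oxygen bound to an sp3 (X4) carbon (an aliphatic alcohol).
(A) has a carboxylic acid group (-C(=O)OH) but the -OH is on a CX3 carbonyl carbon, not a CX4 carbon.
(B) has a carboxylic acid group (-C(=O)OH) but the -OH is on a CX3 carbonyl carbon, not a CX4 carbon.
(C) has a methoxy ether (-OCH3) but the oxygen has H0 (ether), not H1.
(D) contains a hydroxyl group (-OH), which satisfies every atom and bond constraint.
So the answer is (D).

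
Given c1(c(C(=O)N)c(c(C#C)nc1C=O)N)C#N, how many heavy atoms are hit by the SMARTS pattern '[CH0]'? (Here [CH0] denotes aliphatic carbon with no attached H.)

3

Check the 16 heavy atoms by environment: 1× n (aromatic, H0) → no; 5× c (aromatic, H0) → no; 3× C (H0) → match; 2× C (H1) → no; 2× N (H2) → no; 2× O (H0) → no; 1× N (H0) → no.
That gives 3 matching atoms.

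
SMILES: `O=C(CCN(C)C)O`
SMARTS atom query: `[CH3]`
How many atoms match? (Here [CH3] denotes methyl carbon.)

The query [CH3] means: aliphatic carbon with exactly three hydrogens.
Check the 8 heavy atoms by environment: 2× C (H2) → no; 1× C (H0) → no; 1× O (H0) → no; 1× O (H1) → no; 1× N (H0) → no; 2× C (H3) → match.
That gives 2 matching atoms.

2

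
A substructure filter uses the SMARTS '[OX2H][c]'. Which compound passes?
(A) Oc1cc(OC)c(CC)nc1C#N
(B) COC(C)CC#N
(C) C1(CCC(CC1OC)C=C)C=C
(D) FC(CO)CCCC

A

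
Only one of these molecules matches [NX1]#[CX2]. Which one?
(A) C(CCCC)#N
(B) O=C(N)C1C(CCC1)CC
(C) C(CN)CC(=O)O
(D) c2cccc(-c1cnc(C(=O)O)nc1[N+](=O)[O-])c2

A

[NX1]#[CX2] describes a nitrogen triple-bonded to a two-connected carbon (a nitrile).
(A) contains a nitrile (-C#N), which satisfies every atom and bond constraint.
(B) has a primary amide (-C(=O)NH2) but the nitrogen is NX3, not NX1.
(C) has a primary amino group (-NH2) but the nitrogen is NX3 (three connections), not NX1 triple-bonded.
(D) has a nitro group (-[N+](=O)[O-]) but there is no C#N triple bond.
So the answer is (A).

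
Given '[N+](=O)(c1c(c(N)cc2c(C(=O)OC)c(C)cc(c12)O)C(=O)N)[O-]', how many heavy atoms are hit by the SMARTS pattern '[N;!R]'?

3

The query [N;!R] means: aliphatic nitrogen not in a ring.
Check the 23 heavy atoms by environment: 10× c (aromatic, in 6-ring) → no; 4× C (acyclic) → no; 5× O (acyclic) → no; 1× N (charge +1, acyclic) → match; 1× O (charge -1, acyclic) → no; 2× N (acyclic) → match.
Summing the matching environments: 1 + 2 = 3 matching atoms.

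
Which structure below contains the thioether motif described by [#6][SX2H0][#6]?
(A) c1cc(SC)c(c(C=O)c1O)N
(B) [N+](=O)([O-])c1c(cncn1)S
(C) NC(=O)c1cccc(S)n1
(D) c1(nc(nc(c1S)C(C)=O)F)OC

A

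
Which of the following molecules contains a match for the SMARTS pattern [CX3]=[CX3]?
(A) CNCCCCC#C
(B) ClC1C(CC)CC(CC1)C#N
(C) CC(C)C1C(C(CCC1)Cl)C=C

C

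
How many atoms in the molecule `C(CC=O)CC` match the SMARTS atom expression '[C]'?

5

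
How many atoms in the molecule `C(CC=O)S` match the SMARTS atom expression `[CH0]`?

0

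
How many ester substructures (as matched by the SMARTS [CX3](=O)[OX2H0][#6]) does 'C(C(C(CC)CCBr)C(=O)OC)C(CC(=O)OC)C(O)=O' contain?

2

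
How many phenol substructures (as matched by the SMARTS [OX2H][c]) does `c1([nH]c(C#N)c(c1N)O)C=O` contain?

1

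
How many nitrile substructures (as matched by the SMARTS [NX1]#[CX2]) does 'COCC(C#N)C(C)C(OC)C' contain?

1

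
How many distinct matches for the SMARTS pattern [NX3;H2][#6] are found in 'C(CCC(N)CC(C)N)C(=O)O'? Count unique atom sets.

2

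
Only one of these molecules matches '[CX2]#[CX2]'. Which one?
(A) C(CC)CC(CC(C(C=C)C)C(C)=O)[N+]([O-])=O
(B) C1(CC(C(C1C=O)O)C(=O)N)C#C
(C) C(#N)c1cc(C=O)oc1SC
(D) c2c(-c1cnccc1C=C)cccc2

B

[CX2]#[CX2] describes a carbon-carbon triple bond (an alkyne).
(A) has a vinyl group (-CH=CH2) but the C=C is a double bond; both carbons are CX3, not CX2.
(B) contains an ethynyl group (-C#CH), which satisfies every atom and bond constraint.
(C) has a nitrile (-C#N) but the triple bond is C#N, not C#C.
(D) has a vinyl group (-CH=CH2) but the C=C is a double bond; both carbons are CX3, not CX2.
So the answer is (B).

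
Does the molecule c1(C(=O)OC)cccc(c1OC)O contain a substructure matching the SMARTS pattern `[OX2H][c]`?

Yes

The pattern [OX2H][c] describes a hydroxyl oxygen attached to an aromatic carbon — a phenol.
The molecule carries a hydroxyl group (-OH), whose atoms satisfy every constraint of the query, so the pattern matches.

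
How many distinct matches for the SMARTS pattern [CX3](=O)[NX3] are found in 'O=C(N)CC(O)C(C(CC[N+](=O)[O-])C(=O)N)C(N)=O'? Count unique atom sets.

3

[CX3](=O)[NX3] is the SMARTS for an amide: a carbonyl carbon bonded to a trivalent nitrogen.
The molecule carries 3 separate instances of a primary amide (-C(=O)NH2) meeting every constraint; each maps to a distinct set of atoms, giving 3 matches.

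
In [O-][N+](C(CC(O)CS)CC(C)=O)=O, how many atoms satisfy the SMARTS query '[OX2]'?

1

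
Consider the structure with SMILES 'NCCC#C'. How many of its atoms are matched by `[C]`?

The query [C] means: uppercase C matches aliphatic (non-aromatic) carbon only.
Check the 5 heavy atoms by environment: 4× C → match; 1× N → no.
That gives 4 matching atoms.

4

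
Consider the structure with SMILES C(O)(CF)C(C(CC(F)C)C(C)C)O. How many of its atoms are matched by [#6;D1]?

3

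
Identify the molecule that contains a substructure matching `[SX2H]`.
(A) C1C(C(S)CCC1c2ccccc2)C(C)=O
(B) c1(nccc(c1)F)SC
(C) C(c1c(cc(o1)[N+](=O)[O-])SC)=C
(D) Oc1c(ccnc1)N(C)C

A

[SX2H] describes an aliphatic sulfur with two connections, one being H (a thiol).
(A) contains a thiol (-SH), which satisfies every atom and bond constraint.
(B) has a methylthio ether (-SCH3) but the sulfur has H0 (bonded to two carbons), not H1.
(C) has a methylthio ether (-SCH3) but the sulfur has H0 (bonded to two carbons), not H1.
(D) has a hydroxyl group (-OH) but it is an -OH, not an -SH.
So the answer is (A).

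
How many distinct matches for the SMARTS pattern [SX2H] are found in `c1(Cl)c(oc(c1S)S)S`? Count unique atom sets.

3

[SX2H] is the SMARTS for a thiol: an aliphatic sulfur with two connections, one being H.
The molecule carries 3 separate instances of a thiol (-SH) meeting every constraint; each maps to a distinct set of atoms, giving 3 matches.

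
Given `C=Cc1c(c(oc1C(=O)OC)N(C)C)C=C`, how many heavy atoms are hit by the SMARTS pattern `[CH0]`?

The query [CH0] means: aliphatic carbon with no attached hydrogen.
Check the 16 heavy atoms by environment: 1× o (aromatic, H0) → no; 4× c (aromatic, H0) → no; 1× C (H0) → match; 2× O (H0) → no; 3× C (H3) → no; 2× C (H1) → no; 2× C (H2) → no; 1× N (H0) → no.
That gives 1 matching atom.

1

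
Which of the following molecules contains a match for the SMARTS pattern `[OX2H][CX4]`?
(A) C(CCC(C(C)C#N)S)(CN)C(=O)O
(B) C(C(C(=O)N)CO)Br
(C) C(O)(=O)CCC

B

[OX2H][CX4] describes a hydroxyl oxygen bound to an sp3 (X4) carbon (an aliphatic alcohol).
(A) has a carboxylic acid group (-C(=O)OH) but the -OH is on a CX3 carbonyl carbon, not a CX4 carbon.
(B) contains a hydroxyl group (-OH), which satisfies every atom and bond constraint.
(C) has a carboxylic acid group (-C(=O)OH) but the -OH is on a CX3 carbonyl carbon, not a CX4 carbon.
So the answer is (B).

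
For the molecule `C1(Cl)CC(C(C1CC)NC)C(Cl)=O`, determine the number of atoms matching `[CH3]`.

Check the 13 heavy atoms by environment: 4× C (H1) → no; 2× C (H2) → no; 2× C (H3) → match; 1× C (H0) → no; 1× O (H0) → no; 2× Cl (H0) → no; 1× N (H1) → no.
That gives 2 matching atoms.

2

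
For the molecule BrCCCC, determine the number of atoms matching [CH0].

0

Check the 5 heavy atoms by environment: 3× C (H2) → no; 1× Br (H0) → no; 1× C (H3) → no.
No environment satisfies the query, so 0 matching atoms.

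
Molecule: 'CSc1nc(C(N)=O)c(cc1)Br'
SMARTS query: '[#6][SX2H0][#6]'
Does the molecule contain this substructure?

The pattern [#6][SX2H0][#6] describes an aliphatic sulfur bridging two carbons with no H on the sulfur — a thioether.
The molecule carries a methylthio ether (-SCH3), whose atoms satisfy every constraint of the query, so the pattern matches.

Yes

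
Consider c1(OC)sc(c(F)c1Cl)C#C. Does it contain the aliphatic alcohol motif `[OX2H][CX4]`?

No

The pattern [OX2H][CX4] describes a hydroxyl oxygen bound to an sp3 (X4) carbon — an aliphatic alcohol.
The closest candidate here is a methoxy ether (-OCH3), but the oxygen has H0 (ether), not H1. No other fragment satisfies the full query, so there is no match.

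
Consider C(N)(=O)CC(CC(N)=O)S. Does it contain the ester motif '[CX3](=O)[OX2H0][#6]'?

No

The pattern [CX3](=O)[OX2H0][#6] describes a carbonyl carbon bonded to an oxygen that is itself bonded to carbon (no H on that O) — an ester.
The closest candidate here is a primary amide (-C(=O)NH2), but the carbonyl is bonded to N, not to an O-C linkage. No other fragment satisfies the full query, so there is no match.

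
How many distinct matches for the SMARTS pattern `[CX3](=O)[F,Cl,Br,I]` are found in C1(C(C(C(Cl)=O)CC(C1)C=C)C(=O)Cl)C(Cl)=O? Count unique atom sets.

[CX3](=O)[F,Cl,Br,I] is the SMARTS for an acyl halide: a carbonyl carbon bonded to a halogen.
The molecule carries 3 separate instances of an acyl chloride (-C(=O)Cl) meeting every constraint; each maps to a distinct set of atoms, giving 3 matches.

3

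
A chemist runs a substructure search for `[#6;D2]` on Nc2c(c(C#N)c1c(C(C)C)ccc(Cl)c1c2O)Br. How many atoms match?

The query [#6;D2] means: any carbon bonded to exactly two heavy atoms.
Check the 19 heavy atoms by environment: 8× c (aromatic, D3) → no; 2× c (aromatic, D2) → match; 1× O (D1) → no; 1× Br (D1) → no; 1× Cl (D1) → no; 2× N (D1) → no; 1× C (D3) → no; 2× C (D1) → no; 1× C (D2) → match.
Summing the matching environments: 2 + 1 = 3 matching atoms.

3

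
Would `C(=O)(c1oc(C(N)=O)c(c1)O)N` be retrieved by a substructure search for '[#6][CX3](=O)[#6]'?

The pattern [#6][CX3](=O)[#6] describes a carbonyl carbon (no H) flanked by two carbons — a ketone.
The closest candidate here is a primary amide (-C(=O)NH2), but one neighbour of the carbonyl carbon is N, not C. No other fragment satisfies the full query, so there is no match.

No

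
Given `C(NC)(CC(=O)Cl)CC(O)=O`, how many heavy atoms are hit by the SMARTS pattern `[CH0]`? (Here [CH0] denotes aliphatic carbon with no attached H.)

The query [CH0] means: aliphatic carbon with no attached hydrogen.
Check the 11 heavy atoms by environment: 2× C (H2) → no; 1× C (H1) → no; 2× C (H0) → match; 2× O (H0) → no; 1× Cl (H0) → no; 1× O (H1) → no; 1× N (H1) → no; 1× C (H3) → no.
That gives 2 matching atoms.

2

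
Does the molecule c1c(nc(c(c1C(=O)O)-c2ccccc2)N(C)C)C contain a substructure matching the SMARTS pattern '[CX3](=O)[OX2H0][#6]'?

No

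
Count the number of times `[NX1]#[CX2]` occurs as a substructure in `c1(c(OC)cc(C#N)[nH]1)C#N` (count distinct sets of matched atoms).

2

[NX1]#[CX2] is the SMARTS for a nitrile: a nitrogen triple-bonded to a two-connected carbon.
The molecule carries 2 separate instances of a nitrile (-C#N) meeting every constraint; each maps to a distinct set of atoms, giving 2 matches.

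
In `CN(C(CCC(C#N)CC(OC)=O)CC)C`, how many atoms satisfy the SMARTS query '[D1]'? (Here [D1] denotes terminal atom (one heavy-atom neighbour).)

6

Check the 16 heavy atoms by environment: 5× C (D2) → no; 3× C (D3) → no; 1× N (D1) → match; 1× O (D1) → match; 1× O (D2) → no; 4× C (D1) → match; 1× N (D3) → no.
Summing the matching environments: 1 + 1 + 4 = 6 matching atoms.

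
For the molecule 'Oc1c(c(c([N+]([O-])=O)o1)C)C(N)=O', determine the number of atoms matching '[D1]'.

6

The query [D1] means: atom with exactly one heavy-atom neighbour (degree 1).
Check the 13 heavy atoms by environment: 1× o (aromatic, D2) → no; 4× c (aromatic, D3) → no; 3× O (D1) → match; 1× C (D3) → no; 1× N (D1) → match; 1× C (D1) → match; 1× N (charge +1, D3) → no; 1× O (charge -1, D1) → match.
Summing the matching environments: 3 + 1 + 1 + 1 = 6 matching atoms.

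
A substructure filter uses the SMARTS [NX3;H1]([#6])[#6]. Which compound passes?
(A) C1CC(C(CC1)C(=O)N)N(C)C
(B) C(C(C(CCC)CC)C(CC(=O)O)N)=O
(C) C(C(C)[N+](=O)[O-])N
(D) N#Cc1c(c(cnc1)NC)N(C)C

D

[NX3;H1]([#6])[#6] describes a trivalent nitrogen with one H, bonded to two carbons (a secondary amine).
(A) has a primary amide (-C(=O)NH2) but the -C(=O)NH2 nitrogen has H2, not H1.
(B) has a primary amino group (-NH2) but the nitrogen has H2 and only one carbon neighbour.
(C) has a primary amino group (-NH2) but the nitrogen has H2 and only one carbon neighbour.
(D) contains an N-methylamino group (-NHCH3), which satisfies every atom and bond constraint.
So the answer is (D).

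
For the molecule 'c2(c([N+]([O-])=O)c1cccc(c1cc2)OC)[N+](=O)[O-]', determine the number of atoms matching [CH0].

Check the 18 heavy atoms by environment: 5× c (aromatic, H0) → no; 5× c (aromatic, H1) → no; 3× O (H0) → no; 1× C (H3) → no; 2× N (charge +1, H0) → no; 2× O (charge -1, H0) → no.
No environment satisfies the query, so 0 matching atoms.

0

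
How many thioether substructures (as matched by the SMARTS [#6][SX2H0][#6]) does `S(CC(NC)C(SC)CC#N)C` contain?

2

[#6][SX2H0][#6] is the SMARTS for a thioether: an aliphatic sulfur bridging two carbons with no H on the sulfur.
The molecule carries 2 separate instances of a methylthio ether (-SCH3) meeting every constraint; each maps to a distinct set of atoms, giving 2 matches.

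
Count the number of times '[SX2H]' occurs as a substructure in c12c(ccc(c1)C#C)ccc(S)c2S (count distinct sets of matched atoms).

[SX2H] is the SMARTS for a thiol: an aliphatic sulfur with two connections, one being H.
The molecule carries 2 separate instances of a thiol (-SH) meeting every constraint; each maps to a distinct set of atoms, giving 2 matches.

2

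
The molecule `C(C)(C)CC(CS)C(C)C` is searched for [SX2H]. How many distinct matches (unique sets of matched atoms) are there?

1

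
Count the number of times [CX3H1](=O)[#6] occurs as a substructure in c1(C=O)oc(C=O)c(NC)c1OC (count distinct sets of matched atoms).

2

[CX3H1](=O)[#6] is the SMARTS for an aldehyde: an sp2 carbon with one H, double-bonded to O and single-bonded to carbon.
The molecule carries 2 separate instances of an aldehyde (-CHO) meeting every constraint; each maps to a distinct set of atoms, giving 2 matches.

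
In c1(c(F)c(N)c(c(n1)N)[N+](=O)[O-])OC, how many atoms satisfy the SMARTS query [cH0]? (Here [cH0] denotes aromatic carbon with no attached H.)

5

The query [cH0] means: aromatic carbon with no attached hydrogen (substituted or ring-fusion).
Check the 14 heavy atoms by environment: 1× n (aromatic, H0) → no; 5× c (aromatic, H0) → match; 1× F (H0) → no; 2× N (H2) → no; 2× O (H0) → no; 1× C (H3) → no; 1× N (charge +1, H0) → no; 1× O (charge -1, H0) → no.
That gives 5 matching atoms.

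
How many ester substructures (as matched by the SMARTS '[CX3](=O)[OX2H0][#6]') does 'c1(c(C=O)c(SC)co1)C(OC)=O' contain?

1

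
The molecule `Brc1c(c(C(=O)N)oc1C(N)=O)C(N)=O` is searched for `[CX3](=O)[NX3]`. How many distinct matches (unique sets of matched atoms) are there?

[CX3](=O)[NX3] is the SMARTS for an amide: a carbonyl carbon bonded to a trivalent nitrogen.
The molecule carries 3 separate instances of a primary amide (-C(=O)NH2) meeting every constraint; each maps to a distinct set of atoms, giving 3 matches.

3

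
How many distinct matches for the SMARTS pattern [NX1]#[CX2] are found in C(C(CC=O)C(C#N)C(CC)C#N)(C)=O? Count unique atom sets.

[NX1]#[CX2] is the SMARTS for a nitrile: a nitrogen triple-bonded to a two-connected carbon.
The molecule carries 2 separate instances of a nitrile (-C#N) meeting every constraint; each maps to a distinct set of atoms, giving 2 matches.

2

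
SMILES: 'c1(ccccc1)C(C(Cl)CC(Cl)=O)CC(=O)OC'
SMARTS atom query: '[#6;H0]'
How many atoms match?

The query [#6;H0] means: any carbon with no attached hydrogen.
Check the 18 heavy atoms by environment: 2× C (H2) → no; 2× C (H1) → no; 1× c (aromatic, H0) → match; 5× c (aromatic, H1) → no; 2× Cl (H0) → no; 2× C (H0) → match; 3× O (H0) → no; 1× C (H3) → no.
Summing the matching environments: 1 + 2 = 3 matching atoms.

3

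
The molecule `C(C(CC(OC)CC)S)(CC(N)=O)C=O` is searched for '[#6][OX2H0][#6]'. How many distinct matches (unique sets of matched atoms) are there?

1

[#6][OX2H0][#6] is the SMARTS for an ether: an aliphatic oxygen bridging two carbons with no H on the oxygen.
Exactly one fragment in the molecule meets all constraints, giving 1 match.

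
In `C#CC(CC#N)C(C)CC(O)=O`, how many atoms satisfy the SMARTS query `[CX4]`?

Check the 12 heavy atoms by environment: 5× C (X4) → match; 3× C (X2) → no; 1× C (X3) → no; 1× O (X1) → no; 1× O (X2) → no; 1× N (X1) → no.
That gives 5 matching atoms.

5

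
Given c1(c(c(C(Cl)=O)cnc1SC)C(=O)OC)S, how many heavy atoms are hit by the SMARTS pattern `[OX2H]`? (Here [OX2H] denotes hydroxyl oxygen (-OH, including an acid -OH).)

The query [OX2H] means: aliphatic oxygen with two connections, one of which is H — an -OH oxygen.
Check the 16 heavy atoms by environment: 1× n (aromatic, H0, X2) → no; 4× c (aromatic, H0, X3) → no; 1× c (aromatic, H1, X3) → no; 1× S (H1, X2) → no; 1× S (H0, X2) → no; 2× C (H3, X4) → no; 2× C (H0, X3) → no; 2× O (H0, X1) → no; 1× O (H0, X2) → no; 1× Cl (H0, X1) → no.
No environment satisfies the query, so 0 matching atoms.

0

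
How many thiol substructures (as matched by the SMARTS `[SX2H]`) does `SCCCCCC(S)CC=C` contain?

2

[SX2H] is the SMARTS for a thiol: an aliphatic sulfur with two connections, one being H.
The molecule carries 2 separate instances of a thiol (-SH) meeting every constraint; each maps to a distinct set of atoms, giving 2 matches.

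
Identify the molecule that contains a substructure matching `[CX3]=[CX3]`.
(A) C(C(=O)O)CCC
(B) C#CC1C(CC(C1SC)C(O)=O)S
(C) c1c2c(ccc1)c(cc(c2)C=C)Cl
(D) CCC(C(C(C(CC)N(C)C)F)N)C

C

[CX3]=[CX3] describes a non-aromatic C=C double bond between two sp2 carbons (an alkene).
(A) has an ethyl group (-CH2CH3) but its C-C bond is a single bond between CX4 carbons, not CX3=CX3.
(B) has an ethynyl group (-C#CH) but the C-C bond is a triple bond, not a double bond.
(C) contains a vinyl group (-CH=CH2), which satisfies every atom and bond constraint.
(D) has an ethyl group (-CH2CH3) but its C-C bond is a single bond between CX4 carbons, not CX3=CX3.
So the answer is (C).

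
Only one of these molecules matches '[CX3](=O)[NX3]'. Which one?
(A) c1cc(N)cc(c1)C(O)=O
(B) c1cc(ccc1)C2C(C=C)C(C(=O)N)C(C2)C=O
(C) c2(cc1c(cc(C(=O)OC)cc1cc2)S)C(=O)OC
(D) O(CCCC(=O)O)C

B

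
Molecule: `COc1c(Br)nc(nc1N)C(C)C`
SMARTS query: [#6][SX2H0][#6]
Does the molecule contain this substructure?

The pattern [#6][SX2H0][#6] describes an aliphatic sulfur bridging two carbons with no H on the sulfur — a thioether.
The closest candidate here is a methoxy ether (-OCH3), but the bridging atom is O, not S. No other fragment satisfies the full query, so there is no match.

No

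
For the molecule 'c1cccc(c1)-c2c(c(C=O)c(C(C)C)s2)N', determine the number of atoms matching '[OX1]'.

1

Check the 17 heavy atoms by environment: 1× s (aromatic, X2) → no; 10× c (aromatic, X3) → no; 3× C (X4) → no; 1× N (X3) → no; 1× C (X3) → no; 1× O (X1) → match.
That gives 1 matching atom.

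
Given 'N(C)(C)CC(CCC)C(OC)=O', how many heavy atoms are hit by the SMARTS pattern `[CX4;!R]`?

The query [CX4;!R] means: aliphatic carbon with four total connections, not in a ring.
Check the 12 heavy atoms by environment: 8× C (X4, acyclic) → match; 1× N (X3, acyclic) → no; 1× C (X3, acyclic) → no; 1× O (X1, acyclic) → no; 1× O (X2, acyclic) → no.
That gives 8 matching atoms.

8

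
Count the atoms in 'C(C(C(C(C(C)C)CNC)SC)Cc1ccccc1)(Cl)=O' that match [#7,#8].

2

Check the 21 heavy atoms by environment: 11× C → no; 1× S → no; 1× O → match; 1× Cl → no; 1× N → match; 6× c (aromatic) → no.
Summing the matching environments: 1 + 1 = 2 matching atoms.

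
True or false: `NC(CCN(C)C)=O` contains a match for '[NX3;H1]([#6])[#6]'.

False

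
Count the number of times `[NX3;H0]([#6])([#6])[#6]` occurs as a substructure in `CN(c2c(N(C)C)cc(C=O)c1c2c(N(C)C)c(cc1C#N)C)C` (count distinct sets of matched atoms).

3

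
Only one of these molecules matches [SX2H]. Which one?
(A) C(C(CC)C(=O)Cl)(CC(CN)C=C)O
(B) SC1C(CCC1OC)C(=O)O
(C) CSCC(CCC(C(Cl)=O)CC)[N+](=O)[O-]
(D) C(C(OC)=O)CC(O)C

[SX2H] describes an aliphatic sulfur with two connections, one being H (a thiol).
(A) has a hydroxyl group (-OH) but it is an -OH, not an -SH.
(B) contains a thiol (-SH), which satisfies every atom and bond constraint.
(C) has a methylthio ether (-SCH3) but the sulfur has H0 (bonded to two carbons), not H1.
(D) has a hydroxyl group (-OH) but it is an -OH, not an -SH.
So the answer is (B).

B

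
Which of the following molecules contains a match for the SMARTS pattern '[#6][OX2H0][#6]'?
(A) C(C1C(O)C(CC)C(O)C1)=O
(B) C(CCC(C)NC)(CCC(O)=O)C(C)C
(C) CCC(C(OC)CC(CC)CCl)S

[#6][OX2H0][#6] describes an aliphatic oxygen bridging two carbons with no H on the oxygen (an ether).
(A) has a hydroxyl group (-OH) but the oxygen has H1, not H0 bridging two carbons.
(B) has a carboxylic acid group (-C(=O)OH) but the -OH oxygen has H1; the =O is OX1, not OX2.
(C) contains a methoxy ether (-OCH3), which satisfies every atom and bond constraint.
So the answer is (C).

C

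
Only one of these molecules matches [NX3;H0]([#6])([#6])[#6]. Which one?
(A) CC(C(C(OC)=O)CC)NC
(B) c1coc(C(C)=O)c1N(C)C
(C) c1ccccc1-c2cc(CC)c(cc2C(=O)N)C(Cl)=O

B

[NX3;H0]([#6])([#6])[#6] describes a trivalent nitrogen with no H, bonded to three carbons (a tertiary amine).
(A) has an N-methylamino group (-NHCH3) but the nitrogen still has one H (H1), not H0.
(B) contains a dimethylamino group (-N(CH3)2), which satisfies every atom and bond constraint.
(C) has a primary amide (-C(=O)NH2) but the amide nitrogen has H2 and only one carbon neighbour.
So the answer is (B).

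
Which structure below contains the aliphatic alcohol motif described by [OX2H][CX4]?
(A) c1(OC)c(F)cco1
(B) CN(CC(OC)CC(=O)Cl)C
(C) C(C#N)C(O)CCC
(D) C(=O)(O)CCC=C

C

[OX2H][CX4] describes a hydroxyl oxygen bound to an sp3 (X4) carbon (an aliphatic alcohol).
(A) has a methoxy ether (-OCH3) but the oxygen has H0 (ether), not H1.
(B) has a methoxy ether (-OCH3) but the oxygen has H0 (ether), not H1.
(C) contains a hydroxyl group (-OH), which satisfies every atom and bond constraint.
(D) has a carboxylic acid group (-C(=O)OH) but the -OH is on a CX3 carbonyl carbon, not a CX4 carbon.
So the answer is (C).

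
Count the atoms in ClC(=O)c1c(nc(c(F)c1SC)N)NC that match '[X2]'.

2

The query [X2] means: any atom with exactly two total connections (bonds + H).
Check the 15 heavy atoms by environment: 1× n (aromatic, X2) → match; 5× c (aromatic, X3) → no; 2× N (X3) → no; 2× C (X4) → no; 1× F (X1) → no; 1× S (X2) → match; 1× C (X3) → no; 1× O (X1) → no; 1× Cl (X1) → no.
Summing the matching environments: 1 + 1 = 2 matching atoms.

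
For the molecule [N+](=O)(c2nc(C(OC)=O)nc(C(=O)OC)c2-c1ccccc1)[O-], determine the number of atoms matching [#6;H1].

5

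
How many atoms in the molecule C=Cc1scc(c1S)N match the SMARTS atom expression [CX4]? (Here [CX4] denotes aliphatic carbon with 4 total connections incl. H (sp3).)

Check the 9 heavy atoms by environment: 1× s (aromatic, X2) → no; 4× c (aromatic, X3) → no; 1× N (X3) → no; 1× S (X2) → no; 2× C (X3) → no.
No environment satisfies the query, so 0 matching atoms.

0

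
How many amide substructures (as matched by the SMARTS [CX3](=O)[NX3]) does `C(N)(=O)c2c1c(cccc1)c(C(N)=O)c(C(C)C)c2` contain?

2

[CX3](=O)[NX3] is the SMARTS for an amide: a carbonyl carbon bonded to a trivalent nitrogen.
The molecule carries 2 separate instances of a primary amide (-C(=O)NH2) meeting every constraint; each maps to a distinct set of atoms, giving 2 matches.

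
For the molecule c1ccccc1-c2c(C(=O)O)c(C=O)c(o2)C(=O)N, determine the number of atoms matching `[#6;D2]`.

6

The query [#6;D2] means: any carbon bonded to exactly two heavy atoms.
Check the 19 heavy atoms by environment: 1× o (aromatic, D2) → no; 5× c (aromatic, D3) → no; 5× c (aromatic, D2) → match; 1× C (D2) → match; 4× O (D1) → no; 2× C (D3) → no; 1× N (D1) → no.
Summing the matching environments: 5 + 1 = 6 matching atoms.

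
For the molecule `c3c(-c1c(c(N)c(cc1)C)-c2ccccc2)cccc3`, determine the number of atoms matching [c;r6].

18

The query [c;r6] means: aromatic carbon that belongs to a six-membered ring.
Check the 20 heavy atoms by environment: 18× c (aromatic, in 6-ring) → match; 1× C (acyclic) → no; 1× N (acyclic) → no.
That gives 18 matching atoms.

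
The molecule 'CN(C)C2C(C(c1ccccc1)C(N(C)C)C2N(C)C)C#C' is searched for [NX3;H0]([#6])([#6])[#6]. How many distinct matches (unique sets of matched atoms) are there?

3

[NX3;H0]([#6])([#6])[#6] is the SMARTS for a tertiary amine: a trivalent nitrogen with no H, bonded to three carbons.
The molecule carries 3 separate instances of a dimethylamino group (-N(CH3)2) meeting every constraint; each maps to a distinct set of atoms, giving 3 matches.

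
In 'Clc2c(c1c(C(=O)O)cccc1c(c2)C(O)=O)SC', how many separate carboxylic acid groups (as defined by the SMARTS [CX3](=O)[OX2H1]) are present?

2

[CX3](=O)[OX2H1] is the SMARTS for a carboxylic acid: an sp2 carbon double-bonded to O and single-bonded to an -OH oxygen.
The molecule carries 2 separate instances of a carboxylic acid group (-C(=O)OH) meeting every constraint; each maps to a distinct set of atoms, giving 2 matches.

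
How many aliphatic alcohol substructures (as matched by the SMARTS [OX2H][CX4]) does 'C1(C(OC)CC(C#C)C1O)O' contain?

2

[OX2H][CX4] is the SMARTS for an aliphatic alcohol: a hydroxyl oxygen bound to an sp3 (X4) carbon.
The molecule carries 2 separate instances of a hydroxyl group (-OH) meeting every constraint; each maps to a distinct set of atoms, giving 2 matches.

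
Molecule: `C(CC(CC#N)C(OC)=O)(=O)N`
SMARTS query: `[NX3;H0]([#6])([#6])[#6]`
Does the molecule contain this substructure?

The pattern [NX3;H0]([#6])([#6])[#6] describes a trivalent nitrogen with no H, bonded to three carbons — a tertiary amine.
The closest candidate here is a primary amide (-C(=O)NH2), but the amide nitrogen has H2 and only one carbon neighbour. No other fragment satisfies the full query, so there is no match.

No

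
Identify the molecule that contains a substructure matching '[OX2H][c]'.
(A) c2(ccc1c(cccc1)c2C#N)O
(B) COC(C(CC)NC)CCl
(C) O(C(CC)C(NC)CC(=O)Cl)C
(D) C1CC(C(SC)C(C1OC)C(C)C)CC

A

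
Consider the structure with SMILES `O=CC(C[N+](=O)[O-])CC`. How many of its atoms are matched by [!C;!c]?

The query [!C;!c] means: neither aliphatic nor aromatic carbon — same as [!#6].
Check the 9 heavy atoms by environment: 5× C → no; 2× O → match; 1× N (charge +1) → match; 1× O (charge -1) → match.
Summing the matching environments: 2 + 1 + 1 = 4 matching atoms.

4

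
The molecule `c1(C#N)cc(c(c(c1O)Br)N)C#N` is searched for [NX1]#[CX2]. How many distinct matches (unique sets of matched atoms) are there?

[NX1]#[CX2] is the SMARTS for a nitrile: a nitrogen triple-bonded to a two-connected carbon.
The molecule carries 2 separate instances of a nitrile (-C#N) meeting every constraint; each maps to a distinct set of atoms, giving 2 matches.

2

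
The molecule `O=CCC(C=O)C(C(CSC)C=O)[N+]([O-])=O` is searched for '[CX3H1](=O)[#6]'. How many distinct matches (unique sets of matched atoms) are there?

3

[CX3H1](=O)[#6] is the SMARTS for an aldehyde: an sp2 carbon with one H, double-bonded to O and single-bonded to carbon.
The molecule carries 3 separate instances of an aldehyde (-CHO) meeting every constraint; each maps to a distinct set of atoms, giving 3 matches.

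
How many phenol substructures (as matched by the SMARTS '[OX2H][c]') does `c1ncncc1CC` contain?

0

[OX2H][c] is the SMARTS for a phenol: a hydroxyl oxygen attached to an aromatic carbon.
No fragment in the molecule satisfies every constraint, giving 0 matches.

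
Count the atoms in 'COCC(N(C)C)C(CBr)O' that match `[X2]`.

2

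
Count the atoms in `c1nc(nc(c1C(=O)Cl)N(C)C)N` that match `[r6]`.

The query [r6] means: r6 matches atoms in a six-membered ring.
Check the 13 heavy atoms by environment: 2× n (aromatic, in 6-ring) → match; 4× c (aromatic, in 6-ring) → match; 2× N (acyclic) → no; 3× C (acyclic) → no; 1× O (acyclic) → no; 1× Cl (acyclic) → no.
Summing the matching environments: 2 + 4 = 6 matching atoms.

6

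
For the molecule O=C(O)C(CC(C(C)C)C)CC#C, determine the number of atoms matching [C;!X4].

3

Check the 13 heavy atoms by environment: 8× C (X4) → no; 1× C (X3) → match; 1× O (X1) → no; 1× O (X2) → no; 2× C (X2) → match.
Summing the matching environments: 1 + 2 = 3 matching atoms.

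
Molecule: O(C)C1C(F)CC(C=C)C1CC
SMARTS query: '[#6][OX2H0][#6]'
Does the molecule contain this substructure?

Yes

The pattern [#6][OX2H0][#6] describes an aliphatic oxygen bridging two carbons with no H on the oxygen — an ether.
The molecule carries a methoxy ether (-OCH3), whose atoms satisfy every constraint of the query, so the pattern matches.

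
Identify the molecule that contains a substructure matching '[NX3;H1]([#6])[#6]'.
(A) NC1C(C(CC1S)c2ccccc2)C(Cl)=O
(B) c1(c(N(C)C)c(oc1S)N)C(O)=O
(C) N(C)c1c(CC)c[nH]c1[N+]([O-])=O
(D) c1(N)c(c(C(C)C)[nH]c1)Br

C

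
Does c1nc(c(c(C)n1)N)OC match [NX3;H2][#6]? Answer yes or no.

Yes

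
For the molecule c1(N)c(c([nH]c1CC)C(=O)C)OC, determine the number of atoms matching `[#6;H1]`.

0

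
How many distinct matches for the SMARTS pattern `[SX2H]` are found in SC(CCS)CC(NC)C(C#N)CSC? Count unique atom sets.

[SX2H] is the SMARTS for a thiol: an aliphatic sulfur with two connections, one being H.
The molecule carries 2 separate instances of a thiol (-SH) meeting every constraint; each maps to a distinct set of atoms, giving 2 matches.

2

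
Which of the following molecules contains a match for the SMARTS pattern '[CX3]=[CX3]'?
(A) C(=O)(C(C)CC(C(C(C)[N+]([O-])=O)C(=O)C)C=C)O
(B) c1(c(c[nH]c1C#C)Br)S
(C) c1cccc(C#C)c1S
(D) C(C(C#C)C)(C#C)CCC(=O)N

[CX3]=[CX3] describes a non-aromatic C=C double bond between two sp2 carbons (an alkene).
(A) contains a vinyl group (-CH=CH2), which satisfies every atom and bond constraint.
(B) has an ethynyl group (-C#CH) but the C-C bond is a triple bond, not a double bond.
(C) has an ethynyl group (-C#CH) but the C-C bond is a triple bond, not a double bond.
(D) has an ethynyl group (-C#CH) but the C-C bond is a triple bond, not a double bond.
So the answer is (A).

A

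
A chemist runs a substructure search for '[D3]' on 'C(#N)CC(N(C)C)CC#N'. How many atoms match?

2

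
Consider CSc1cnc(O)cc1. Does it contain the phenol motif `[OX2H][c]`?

Yes

The pattern [OX2H][c] describes a hydroxyl oxygen attached to an aromatic carbon — a phenol.
The molecule carries a hydroxyl group (-OH), whose atoms satisfy every constraint of the query, so the pattern matches.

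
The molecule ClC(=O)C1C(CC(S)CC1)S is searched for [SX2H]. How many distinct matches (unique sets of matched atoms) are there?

2

[SX2H] is the SMARTS for a thiol: an aliphatic sulfur with two connections, one being H.
The molecule carries 2 separate instances of a thiol (-SH) meeting every constraint; each maps to a distinct set of atoms, giving 2 matches.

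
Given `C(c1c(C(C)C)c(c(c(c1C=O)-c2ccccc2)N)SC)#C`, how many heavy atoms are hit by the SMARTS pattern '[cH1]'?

The query [cH1] means: aromatic carbon bearing exactly one hydrogen.
Check the 22 heavy atoms by environment: 7× c (aromatic, H0) → no; 1× N (H2) → no; 5× c (aromatic, H1) → match; 3× C (H1) → no; 3× C (H3) → no; 1× C (H0) → no; 1× O (H0) → no; 1× S (H0) → no.
That gives 5 matching atoms.

5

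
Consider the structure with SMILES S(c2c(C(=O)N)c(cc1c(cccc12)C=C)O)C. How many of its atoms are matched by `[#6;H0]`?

The query [#6;H0] means: any carbon with no attached hydrogen.
Check the 18 heavy atoms by environment: 6× c (aromatic, H0) → match; 4× c (aromatic, H1) → no; 1× O (H1) → no; 1× C (H1) → no; 1× C (H2) → no; 1× C (H0) → match; 1× O (H0) → no; 1× N (H2) → no; 1× S (H0) → no; 1× C (H3) → no.
Summing the matching environments: 6 + 1 = 7 matching atoms.

7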